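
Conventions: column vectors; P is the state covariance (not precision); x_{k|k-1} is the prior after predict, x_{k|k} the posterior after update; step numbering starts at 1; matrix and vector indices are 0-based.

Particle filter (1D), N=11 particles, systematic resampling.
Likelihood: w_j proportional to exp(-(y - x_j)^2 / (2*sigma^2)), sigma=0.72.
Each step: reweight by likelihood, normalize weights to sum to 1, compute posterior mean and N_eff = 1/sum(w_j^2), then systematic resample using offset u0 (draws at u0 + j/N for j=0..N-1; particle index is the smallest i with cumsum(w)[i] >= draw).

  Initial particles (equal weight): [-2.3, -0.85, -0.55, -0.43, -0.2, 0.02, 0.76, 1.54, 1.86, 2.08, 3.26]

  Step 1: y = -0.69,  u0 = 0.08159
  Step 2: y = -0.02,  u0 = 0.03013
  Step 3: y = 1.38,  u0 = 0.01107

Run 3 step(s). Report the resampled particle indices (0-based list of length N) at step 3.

resampled_idx = [1, 4, 7, 8, 9, 10, 10, 10, 10, 10, 10]

step 1: w=[0.0181, 0.2155, 0.2168, 0.2070, 0.1753, 0.1359, 0.0291, 0.0018, 0.0004, 0.0001, 0.0000]  mean=-0.4395  Neff=5.3579  idx=[1, 1, 2, 2, 2, 3, 3, 4, 4, 5, 6]
step 2: w=[0.0605, 0.0605, 0.0896, 0.0896, 0.0896, 0.0999, 0.0999, 0.1139, 0.1139, 0.1173, 0.0653]  mean=-0.3301  Neff=10.4891  idx=[0, 2, 3, 4, 5, 5, 6, 7, 8, 9, 10]
step 3: w=[0.0066, 0.0219, 0.0219, 0.0219, 0.0338, 0.0338, 0.0338, 0.0716, 0.0716, 0.1337, 0.5494]  mean=0.3062  Neff=2.9863  idx=[1, 4, 7, 8, 9, 10, 10, 10, 10, 10, 10]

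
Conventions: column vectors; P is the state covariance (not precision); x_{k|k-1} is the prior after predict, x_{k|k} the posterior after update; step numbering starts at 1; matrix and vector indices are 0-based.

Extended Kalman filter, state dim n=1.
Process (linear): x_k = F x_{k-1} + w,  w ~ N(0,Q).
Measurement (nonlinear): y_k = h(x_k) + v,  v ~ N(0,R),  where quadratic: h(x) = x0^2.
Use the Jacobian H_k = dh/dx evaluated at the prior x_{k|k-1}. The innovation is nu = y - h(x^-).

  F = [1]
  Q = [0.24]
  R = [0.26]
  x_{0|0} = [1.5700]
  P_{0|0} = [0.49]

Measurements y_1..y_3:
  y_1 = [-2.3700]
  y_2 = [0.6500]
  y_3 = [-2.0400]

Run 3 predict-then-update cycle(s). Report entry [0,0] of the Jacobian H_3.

step 1: x^-=[1.5700]  P^-=[0.7300]  H_jac=[3.1400]  S=[7.4575]  K=[0.3074]  nu=[-4.8349]  x^+=[0.0839]  P^+=[0.0255]
step 2: x^-=[0.0839]  P^-=[0.2655]  H_jac=[0.1678]  S=[0.2675]  K=[0.1665]  nu=[0.6430]  x^+=[0.1910]  P^+=[0.2580]
step 3: x^-=[0.1910]  P^-=[0.4980]  H_jac=[0.3820]  S=[0.3327]  K=[0.5719]  nu=[-2.0765]  x^+=[-0.9964]  P^+=[0.3892]

H_jac[0,0] = 0.3820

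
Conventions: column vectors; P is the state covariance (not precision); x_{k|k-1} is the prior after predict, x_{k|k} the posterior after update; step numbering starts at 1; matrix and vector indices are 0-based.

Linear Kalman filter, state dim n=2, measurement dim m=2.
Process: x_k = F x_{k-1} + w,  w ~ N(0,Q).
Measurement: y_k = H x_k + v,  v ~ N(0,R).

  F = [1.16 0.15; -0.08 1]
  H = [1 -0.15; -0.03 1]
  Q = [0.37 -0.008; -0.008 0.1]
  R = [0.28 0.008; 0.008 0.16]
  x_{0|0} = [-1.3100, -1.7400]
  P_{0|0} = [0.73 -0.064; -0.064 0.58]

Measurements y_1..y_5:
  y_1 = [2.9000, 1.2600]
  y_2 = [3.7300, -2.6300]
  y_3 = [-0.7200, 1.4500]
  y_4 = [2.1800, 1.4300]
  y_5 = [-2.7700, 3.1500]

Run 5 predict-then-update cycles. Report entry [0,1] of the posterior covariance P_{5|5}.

step 1: x^-=[-1.7806, -1.6352]  P^-=[1.3431 -0.0622; -0.0622 0.6949]  S=[1.6574 -0.1990; -0.1990 0.8599]  K=[0.8246 0.0716; -0.0032 0.8096]  nu=[4.4353, 2.8418]  x^+=[2.0804, 0.6513]  P^+=[0.2352 0.0251; 0.0251 0.1303]
step 2: x^-=[2.5109, 0.4848]  P^-=[0.6982 0.0185; 0.0185 0.2278]  S=[0.9778 -0.0285; -0.0285 0.3873]  K=[0.7126 0.0462; 0.0011 0.5867]  nu=[1.2918, -3.0395]  x^+=[3.2910, -1.2971]  P^+=[0.2028 0.0192; 0.0192 0.0945]
step 3: x^-=[3.6230, -1.5604]  P^-=[0.6516 0.0094; 0.0094 0.1927]  S=[0.9332 -0.0310; -0.0310 0.3527]  K=[0.6979 0.0326; -0.0028 0.5453]  nu=[-4.5770, 3.1191]  x^+=[0.5303, 0.1531]  P^+=[0.1982 0.0167; 0.0167 0.0877]
step 4: x^-=[0.6381, 0.1107]  P^-=[0.6445 0.0060; 0.0060 0.1863]  S=[0.9269 -0.0333; -0.0333 0.3465]  K=[0.6954 0.0282; -0.0044 0.5367]  nu=[1.5585, 1.3384]  x^+=[1.7596, 0.8221]  P^+=[0.1973 0.0160; 0.0160 0.0863]
step 5: x^-=[2.1645, 0.6814]  P^-=[0.6430 0.0050; 0.0050 0.1850]  S=[0.9257 -0.0340; -0.0340 0.3453]  K=[0.6948 0.0271; -0.0049 0.5349]  nu=[-4.8323, 2.5336]  x^+=[-1.1246, 2.0604]  P^+=[0.1971 0.0158; 0.0158 0.0860]

P_post[0,1] = 0.0158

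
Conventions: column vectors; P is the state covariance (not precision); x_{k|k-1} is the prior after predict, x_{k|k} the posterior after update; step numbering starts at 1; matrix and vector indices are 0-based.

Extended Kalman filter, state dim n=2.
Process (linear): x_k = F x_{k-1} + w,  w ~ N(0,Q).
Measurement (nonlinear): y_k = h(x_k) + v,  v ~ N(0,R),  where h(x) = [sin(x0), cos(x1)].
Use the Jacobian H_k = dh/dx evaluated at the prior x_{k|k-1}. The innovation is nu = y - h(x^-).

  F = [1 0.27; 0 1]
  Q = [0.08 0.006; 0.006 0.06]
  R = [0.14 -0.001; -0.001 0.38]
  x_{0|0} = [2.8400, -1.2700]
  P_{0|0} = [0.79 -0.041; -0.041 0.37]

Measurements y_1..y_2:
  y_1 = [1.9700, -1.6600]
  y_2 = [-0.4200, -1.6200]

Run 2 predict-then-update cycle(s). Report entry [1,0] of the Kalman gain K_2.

step 1: x^-=[2.4971, -1.2700]  P^-=[0.8748 0.0649; 0.0649 0.4300]  H_jac=[-0.7994 0.0000; 0.0000 0.9551]  S=[0.6991 -0.0506; -0.0506 0.7723]  K=[-0.9993 0.0148; -0.0359 0.5295]  nu=[1.3692, -1.9563]  x^+=[1.0998, -2.3550]  P^+=[0.1750 0.0070; 0.0070 0.2107]
step 2: x^-=[0.4639, -2.3550]  P^-=[0.2741 0.0698; 0.0698 0.2707]  H_jac=[0.8943 0.0000; 0.0000 0.7080]  S=[0.3593 0.0432; 0.0432 0.5157]  K=[0.6777 0.0391; 0.1305 0.3607]  nu=[-0.8675, -0.9138]  x^+=[-0.1597, -2.7977]  P^+=[0.1061 0.0200; 0.0200 0.1934]

K[1,0] = 0.1305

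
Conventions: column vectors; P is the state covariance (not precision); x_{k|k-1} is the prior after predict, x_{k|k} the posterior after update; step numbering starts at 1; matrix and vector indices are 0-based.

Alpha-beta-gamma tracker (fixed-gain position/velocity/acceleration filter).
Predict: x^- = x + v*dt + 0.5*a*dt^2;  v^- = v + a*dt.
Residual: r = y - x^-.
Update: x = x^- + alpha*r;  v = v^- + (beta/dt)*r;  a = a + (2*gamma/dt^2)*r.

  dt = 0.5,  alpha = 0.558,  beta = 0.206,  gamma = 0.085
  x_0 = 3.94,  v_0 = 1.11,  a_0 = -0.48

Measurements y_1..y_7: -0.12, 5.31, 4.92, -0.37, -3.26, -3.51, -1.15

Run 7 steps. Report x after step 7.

x_post = -3.9470

step 1: x_pred=4.4350  r=-4.5550  x^+=1.8933  v^+=-1.0067  a^+=-3.5774
step 2: x_pred=0.9428  r=4.3672  x^+=3.3797  v^+=-0.9961  a^+=-0.6077
step 3: x_pred=2.8057  r=2.1143  x^+=3.9855  v^+=-0.4288  a^+=0.8300
step 4: x_pred=3.8748  r=-4.2448  x^+=1.5062  v^+=-1.7627  a^+=-2.0565
step 5: x_pred=0.3678  r=-3.6278  x^+=-1.6565  v^+=-4.2856  a^+=-4.5234
step 6: x_pred=-4.3647  r=0.8547  x^+=-3.8878  v^+=-6.1951  a^+=-3.9422
step 7: x_pred=-7.4781  r=6.3281  x^+=-3.9470  v^+=-5.5590  a^+=0.3610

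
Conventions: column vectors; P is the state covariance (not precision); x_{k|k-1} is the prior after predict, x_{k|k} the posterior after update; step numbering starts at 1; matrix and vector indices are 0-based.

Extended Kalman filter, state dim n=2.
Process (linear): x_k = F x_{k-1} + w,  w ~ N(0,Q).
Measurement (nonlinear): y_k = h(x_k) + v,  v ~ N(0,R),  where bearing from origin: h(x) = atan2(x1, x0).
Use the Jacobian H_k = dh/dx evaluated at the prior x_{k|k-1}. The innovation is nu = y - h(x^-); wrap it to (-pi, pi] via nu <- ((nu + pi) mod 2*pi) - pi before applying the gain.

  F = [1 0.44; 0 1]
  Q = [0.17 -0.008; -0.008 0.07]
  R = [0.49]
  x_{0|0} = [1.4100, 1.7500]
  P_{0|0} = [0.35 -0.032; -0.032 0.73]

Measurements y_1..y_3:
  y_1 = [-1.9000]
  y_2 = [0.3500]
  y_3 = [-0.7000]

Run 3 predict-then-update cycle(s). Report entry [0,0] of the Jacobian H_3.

H_jac[0,0] = -0.0817

step 1: x^-=[2.1800, 1.7500]  P^-=[0.6332 0.2812; 0.2812 0.8000]  H_jac=[-0.2239 0.2790]  S=[0.5489]  K=[-0.1154; 0.2919]  nu=[-2.5764]  x^+=[2.4773, 0.9980]  P^+=[0.6259 0.2997; 0.2997 0.7532]
step 2: x^-=[2.9165, 0.9980]  P^-=[1.2054 0.6231; 0.6231 0.8232]  H_jac=[-0.1050 0.3069]  S=[0.5407]  K=[0.1196; 0.3463]  nu=[0.0203]  x^+=[2.9189, 1.0051]  P^+=[1.1977 0.6007; 0.6007 0.7584]
step 3: x^-=[3.3611, 1.0051]  P^-=[2.0432 0.9264; 0.9264 0.8284]  H_jac=[-0.0817 0.2731]  S=[0.5241]  K=[0.1644; 0.2873]  nu=[-0.9906]  x^+=[3.1983, 0.7205]  P^+=[2.0290 0.9017; 0.9017 0.7851]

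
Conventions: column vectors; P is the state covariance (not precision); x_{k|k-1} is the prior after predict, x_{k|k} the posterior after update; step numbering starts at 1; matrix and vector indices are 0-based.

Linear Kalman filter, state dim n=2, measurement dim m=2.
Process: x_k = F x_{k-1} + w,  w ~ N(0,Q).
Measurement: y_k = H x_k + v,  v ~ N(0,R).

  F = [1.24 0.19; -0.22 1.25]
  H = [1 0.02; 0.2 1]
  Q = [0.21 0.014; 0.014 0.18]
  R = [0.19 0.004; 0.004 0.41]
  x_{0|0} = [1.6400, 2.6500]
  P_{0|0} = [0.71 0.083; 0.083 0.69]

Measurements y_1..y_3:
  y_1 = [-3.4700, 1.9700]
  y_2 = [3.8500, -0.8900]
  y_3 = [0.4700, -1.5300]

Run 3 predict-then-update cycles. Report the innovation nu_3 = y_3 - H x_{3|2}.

innov = [-1.8273, -2.4495]

step 1: x^-=[2.5371, 2.9517]  P^-=[1.3657 0.1094; 0.1094 1.2468]  S=[1.5606 0.4119; 0.4119 1.7552]  K=[0.8731 0.0130; -0.1116 0.7490]  nu=[-6.0661, -1.4891]  x^+=[-2.7786, 2.5135]  P^+=[0.1664 -0.0244; -0.0244 0.3115]
step 2: x^-=[-2.9679, 3.7531]  P^-=[0.4656 0.0057; 0.0057 0.6883]  S=[0.6561 0.1166; 0.1166 1.1192]  K=[0.7072 0.0146; -0.0813 0.6245]  nu=[6.7428, -4.0495]  x^+=[1.7417, 0.6760]  P^+=[0.1348 -0.0181; -0.0181 0.2593]
step 3: x^-=[2.2881, 0.4619]  P^-=[0.4181 0.0115; 0.0115 0.6017]  S=[0.6088 0.1112; 0.1112 1.0330]  K=[0.6838 0.0185; -0.0695 0.5922]  nu=[-1.8273, -2.4495]  x^+=[0.9934, -0.8616]  P^+=[0.1303 -0.0158; -0.0158 0.2457]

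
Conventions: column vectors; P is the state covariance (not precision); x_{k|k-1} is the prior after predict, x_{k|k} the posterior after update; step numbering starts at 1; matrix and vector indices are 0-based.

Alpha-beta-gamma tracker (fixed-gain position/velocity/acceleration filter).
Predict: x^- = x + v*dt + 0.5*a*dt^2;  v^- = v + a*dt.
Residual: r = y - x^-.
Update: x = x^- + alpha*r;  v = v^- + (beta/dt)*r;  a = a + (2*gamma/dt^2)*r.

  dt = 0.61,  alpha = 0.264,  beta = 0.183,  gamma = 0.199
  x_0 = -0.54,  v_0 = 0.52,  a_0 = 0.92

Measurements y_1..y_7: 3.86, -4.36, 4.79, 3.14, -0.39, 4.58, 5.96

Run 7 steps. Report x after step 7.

step 1: x_pred=-0.0516  r=3.9116  x^+=0.9810  v^+=2.2547  a^+=5.1039
step 2: x_pred=3.3060  r=-7.6660  x^+=1.2822  v^+=3.0683  a^+=-3.0957
step 3: x_pred=2.5779  r=2.2121  x^+=3.1619  v^+=1.8436  a^+=-0.7296
step 4: x_pred=4.1507  r=-1.0107  x^+=3.8839  v^+=1.0953  a^+=-1.8106
step 5: x_pred=4.2152  r=-4.6052  x^+=2.9994  v^+=-1.3907  a^+=-6.7363
step 6: x_pred=0.8978  r=3.6822  x^+=1.8699  v^+=-4.3952  a^+=-2.7978
step 7: x_pred=-1.3317  r=7.2917  x^+=0.5933  v^+=-3.9143  a^+=5.0014

x_post = 0.5933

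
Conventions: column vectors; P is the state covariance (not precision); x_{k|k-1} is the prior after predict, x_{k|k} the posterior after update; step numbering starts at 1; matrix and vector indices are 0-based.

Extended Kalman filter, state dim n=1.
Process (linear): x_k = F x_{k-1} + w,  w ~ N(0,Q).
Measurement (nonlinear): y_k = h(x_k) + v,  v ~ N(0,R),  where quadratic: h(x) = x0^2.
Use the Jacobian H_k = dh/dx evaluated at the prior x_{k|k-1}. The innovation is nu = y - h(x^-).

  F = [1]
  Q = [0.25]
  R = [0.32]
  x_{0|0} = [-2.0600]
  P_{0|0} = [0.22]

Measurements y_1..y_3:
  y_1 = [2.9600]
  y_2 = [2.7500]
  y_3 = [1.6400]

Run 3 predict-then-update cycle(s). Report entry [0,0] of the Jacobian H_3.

step 1: x^-=[-2.0600]  P^-=[0.4700]  H_jac=[-4.1200]  S=[8.2980]  K=[-0.2334]  nu=[-1.2836]  x^+=[-1.7605]  P^+=[0.0181]
step 2: x^-=[-1.7605]  P^-=[0.2681]  H_jac=[-3.5209]  S=[3.6439]  K=[-0.2591]  nu=[-0.3492]  x^+=[-1.6700]  P^+=[0.0235]
step 3: x^-=[-1.6700]  P^-=[0.2735]  H_jac=[-3.3400]  S=[3.3715]  K=[-0.2710]  nu=[-1.1489]  x^+=[-1.3587]  P^+=[0.0260]

H_jac[0,0] = -3.3400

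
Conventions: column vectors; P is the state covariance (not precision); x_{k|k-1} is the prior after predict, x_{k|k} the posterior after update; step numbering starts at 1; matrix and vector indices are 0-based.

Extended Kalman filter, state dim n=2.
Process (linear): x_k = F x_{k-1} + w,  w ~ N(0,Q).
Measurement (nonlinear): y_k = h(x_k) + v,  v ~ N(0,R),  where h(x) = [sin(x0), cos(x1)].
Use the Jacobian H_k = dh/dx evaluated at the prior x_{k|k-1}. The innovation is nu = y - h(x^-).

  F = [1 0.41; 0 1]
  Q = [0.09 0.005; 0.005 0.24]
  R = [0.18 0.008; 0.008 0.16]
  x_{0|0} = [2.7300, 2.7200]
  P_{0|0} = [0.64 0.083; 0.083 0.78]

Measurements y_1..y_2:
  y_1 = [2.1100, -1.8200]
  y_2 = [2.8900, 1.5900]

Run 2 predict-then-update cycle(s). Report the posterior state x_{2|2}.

step 1: x^-=[3.8452, 2.7200]  P^-=[0.9292 0.4078; 0.4078 1.0200]  H_jac=[-0.7625 0.0000; 0.0000 -0.4092]  S=[0.7202 0.1352; 0.1352 0.3308]  K=[-0.9629 -0.1108; -0.2110 -1.1755]  nu=[2.7570, -0.9076]  x^+=[1.2911, 3.2051]  P^+=[0.2285 0.0621; 0.0621 0.4637]
step 2: x^-=[2.6052, 3.2051]  P^-=[0.4474 0.2573; 0.2573 0.7037]  H_jac=[-0.8595 0.0000; 0.0000 0.0635]  S=[0.5105 -0.0060; -0.0060 0.1628]  K=[-0.7524 0.0724; -0.4301 0.2584]  nu=[2.3789, 2.5880]  x^+=[1.0027, 2.8508]  P^+=[0.1569 0.0877; 0.0877 0.5971]

x_post = [1.0027, 2.8508]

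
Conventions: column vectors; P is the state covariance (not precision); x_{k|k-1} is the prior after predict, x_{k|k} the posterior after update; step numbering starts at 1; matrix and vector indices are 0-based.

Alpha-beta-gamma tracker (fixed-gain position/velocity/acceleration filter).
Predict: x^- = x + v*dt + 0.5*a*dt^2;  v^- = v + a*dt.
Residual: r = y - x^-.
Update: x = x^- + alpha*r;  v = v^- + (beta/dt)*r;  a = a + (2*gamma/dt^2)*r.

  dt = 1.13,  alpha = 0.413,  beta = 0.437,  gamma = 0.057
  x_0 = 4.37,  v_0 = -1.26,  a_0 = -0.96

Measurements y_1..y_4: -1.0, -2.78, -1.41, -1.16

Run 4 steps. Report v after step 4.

v_post = -0.0601

step 1: x_pred=2.3333  r=-3.3333  x^+=0.9566  v^+=-3.6339  a^+=-1.2576
step 2: x_pred=-3.9525  r=1.1725  x^+=-3.4683  v^+=-4.6015  a^+=-1.1529
step 3: x_pred=-9.4040  r=7.9940  x^+=-6.1025  v^+=-2.8128  a^+=-0.4392
step 4: x_pred=-9.5614  r=8.4014  x^+=-6.0916  v^+=-0.0601  a^+=0.3109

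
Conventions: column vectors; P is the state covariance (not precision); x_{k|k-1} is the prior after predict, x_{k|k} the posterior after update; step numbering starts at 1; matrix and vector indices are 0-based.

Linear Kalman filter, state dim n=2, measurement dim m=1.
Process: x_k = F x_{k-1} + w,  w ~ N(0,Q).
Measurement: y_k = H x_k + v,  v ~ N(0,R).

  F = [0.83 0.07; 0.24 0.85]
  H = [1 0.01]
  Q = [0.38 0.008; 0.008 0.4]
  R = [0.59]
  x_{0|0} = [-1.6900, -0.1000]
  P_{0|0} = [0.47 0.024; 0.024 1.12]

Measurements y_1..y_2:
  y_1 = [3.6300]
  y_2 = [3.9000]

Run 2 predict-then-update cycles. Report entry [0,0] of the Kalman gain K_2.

K[0,0] = 0.5109

step 1: x^-=[-1.4097, -0.4906]  P^-=[0.7121 0.1856; 0.1856 1.2461]  S=[1.3059]  K=[0.5467; 0.1517]  nu=[5.0446]  x^+=[1.3481, 0.2745]  P^+=[0.3218 0.0773; 0.0773 1.2160]
step 2: x^-=[1.1382, 0.5569]  P^-=[0.6166 0.2003; 0.2003 1.3287]  S=[1.2108]  K=[0.5109; 0.1764]  nu=[2.7563]  x^+=[2.5464, 1.0431]  P^+=[0.3005 0.0912; 0.0912 1.2910]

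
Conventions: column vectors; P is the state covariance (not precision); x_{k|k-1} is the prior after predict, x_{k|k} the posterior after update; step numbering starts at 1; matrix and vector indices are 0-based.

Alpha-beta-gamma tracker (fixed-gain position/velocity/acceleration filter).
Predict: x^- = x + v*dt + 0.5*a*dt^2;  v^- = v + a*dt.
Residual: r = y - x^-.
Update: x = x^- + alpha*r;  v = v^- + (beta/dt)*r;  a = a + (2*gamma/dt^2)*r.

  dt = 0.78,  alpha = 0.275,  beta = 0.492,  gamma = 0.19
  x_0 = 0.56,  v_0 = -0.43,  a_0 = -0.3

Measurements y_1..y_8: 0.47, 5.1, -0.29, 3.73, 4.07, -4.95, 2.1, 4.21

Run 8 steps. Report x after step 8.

step 1: x_pred=0.1333  r=0.3367  x^+=0.2259  v^+=-0.4516  a^+=-0.0897
step 2: x_pred=-0.1537  r=5.2537  x^+=1.2911  v^+=2.7922  a^+=3.1917
step 3: x_pred=4.4399  r=-4.7299  x^+=3.1392  v^+=2.2982  a^+=0.2374
step 4: x_pred=5.0040  r=-1.2740  x^+=4.6537  v^+=1.6798  a^+=-0.5583
step 5: x_pred=5.7940  r=-1.7240  x^+=5.3199  v^+=0.1568  a^+=-1.6352
step 6: x_pred=4.9448  r=-9.8948  x^+=2.2237  v^+=-7.3600  a^+=-7.8153
step 7: x_pred=-5.8945  r=7.9945  x^+=-3.6960  v^+=-8.4133  a^+=-2.8221
step 8: x_pred=-11.1168  r=15.3268  x^+=-6.9019  v^+=-0.9468  a^+=6.7509

x_post = -6.9019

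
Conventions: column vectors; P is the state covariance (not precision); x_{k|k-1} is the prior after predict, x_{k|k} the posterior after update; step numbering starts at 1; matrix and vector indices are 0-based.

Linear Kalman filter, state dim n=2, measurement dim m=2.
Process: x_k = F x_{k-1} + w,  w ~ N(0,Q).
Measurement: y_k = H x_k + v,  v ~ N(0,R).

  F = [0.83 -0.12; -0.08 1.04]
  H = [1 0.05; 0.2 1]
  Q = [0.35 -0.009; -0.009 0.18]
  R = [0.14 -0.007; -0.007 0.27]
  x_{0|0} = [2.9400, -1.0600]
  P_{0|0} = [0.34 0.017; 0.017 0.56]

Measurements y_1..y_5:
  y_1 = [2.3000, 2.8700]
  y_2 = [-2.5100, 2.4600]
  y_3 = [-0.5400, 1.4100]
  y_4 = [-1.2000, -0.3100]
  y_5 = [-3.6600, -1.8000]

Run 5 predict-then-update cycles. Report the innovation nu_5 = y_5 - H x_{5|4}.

step 1: x^-=[2.5674, -1.3376]  P^-=[0.5889 -0.0866; -0.0866 0.7850]  S=[0.7222 0.0625; 0.0625 1.0439]  K=[0.8111 -0.0187; -0.1300 0.7432]  nu=[-0.2005, 3.6941]  x^+=[2.3355, 1.4339]  P^+=[0.1154 -0.0338; -0.0338 0.2083]
step 2: x^-=[1.7664, 1.3044]  P^-=[0.4392 -0.0722; -0.0722 0.4117]  S=[0.5730 0.0285; 0.0285 0.6704]  K=[0.7606 -0.0090; -0.1198 0.5977]  nu=[-4.3416, 0.8023]  x^+=[-1.5432, 2.3040]  P^+=[0.1080 -0.0294; -0.0294 0.1681]
step 3: x^-=[-1.5573, 2.5196]  P^-=[0.4327 -0.0628; -0.0628 0.3674]  S=[0.5673 0.0345; 0.0345 0.6296]  K=[0.7574 -0.0038; -0.1129 0.5698]  nu=[0.8913, -0.7981]  x^+=[-0.8792, 1.9642]  P^+=[0.1074 -0.0278; -0.0278 0.1602]
step 4: x^-=[-0.9655, 2.1131]  P^-=[0.4319 -0.0604; -0.0604 0.3586]  S=[0.5667 0.0363; 0.0363 0.6217]  K=[0.7569 -0.0024; -0.1111 0.5638]  nu=[-0.3402, -2.2300]  x^+=[-1.2176, 0.8935]  P^+=[0.1073 -0.0274; -0.0274 0.1585]
step 5: x^-=[-1.1178, 1.0267]  P^-=[0.4317 -0.0598; -0.0598 0.3567]  S=[0.5666 0.0367; 0.0367 0.6200]  K=[0.7568 -0.0021; -0.1106 0.5625]  nu=[-2.5935, -2.6031]  x^+=[-3.0750, -0.1508]  P^+=[0.1073 -0.0273; -0.0273 0.1581]

innov = [-2.5935, -2.6031]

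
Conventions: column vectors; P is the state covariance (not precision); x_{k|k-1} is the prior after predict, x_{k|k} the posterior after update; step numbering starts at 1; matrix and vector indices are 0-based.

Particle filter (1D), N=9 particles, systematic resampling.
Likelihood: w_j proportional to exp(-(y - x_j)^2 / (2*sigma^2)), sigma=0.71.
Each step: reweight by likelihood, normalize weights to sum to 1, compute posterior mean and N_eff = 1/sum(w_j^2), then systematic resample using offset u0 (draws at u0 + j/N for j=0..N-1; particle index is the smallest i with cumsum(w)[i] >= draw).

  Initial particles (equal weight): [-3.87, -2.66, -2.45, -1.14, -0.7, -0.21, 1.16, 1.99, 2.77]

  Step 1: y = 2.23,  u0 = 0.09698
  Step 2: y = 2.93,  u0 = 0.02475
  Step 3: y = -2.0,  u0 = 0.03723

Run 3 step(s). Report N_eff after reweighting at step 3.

N_eff = 3.0137

step 1: w=[0.0000, 0.0000, 0.0000, 0.0000, 0.0001, 0.0014, 0.1592, 0.4681, 0.3712]  mean=2.1441  Neff=2.6159  idx=[6, 7, 7, 7, 7, 8, 8, 8, 8]
step 2: w=[0.0080, 0.0742, 0.0742, 0.0742, 0.0742, 0.1738, 0.1738, 0.1738, 0.1738]  mean=2.5256  Neff=6.9972  idx=[1, 2, 4, 5, 5, 6, 7, 7, 8]
step 3: w=[0.3326, 0.3326, 0.3326, 0.0004, 0.0004, 0.0004, 0.0004, 0.0004, 0.0004]  mean=1.9918  Neff=3.0137  idx=[0, 0, 0, 1, 1, 1, 2, 2, 2]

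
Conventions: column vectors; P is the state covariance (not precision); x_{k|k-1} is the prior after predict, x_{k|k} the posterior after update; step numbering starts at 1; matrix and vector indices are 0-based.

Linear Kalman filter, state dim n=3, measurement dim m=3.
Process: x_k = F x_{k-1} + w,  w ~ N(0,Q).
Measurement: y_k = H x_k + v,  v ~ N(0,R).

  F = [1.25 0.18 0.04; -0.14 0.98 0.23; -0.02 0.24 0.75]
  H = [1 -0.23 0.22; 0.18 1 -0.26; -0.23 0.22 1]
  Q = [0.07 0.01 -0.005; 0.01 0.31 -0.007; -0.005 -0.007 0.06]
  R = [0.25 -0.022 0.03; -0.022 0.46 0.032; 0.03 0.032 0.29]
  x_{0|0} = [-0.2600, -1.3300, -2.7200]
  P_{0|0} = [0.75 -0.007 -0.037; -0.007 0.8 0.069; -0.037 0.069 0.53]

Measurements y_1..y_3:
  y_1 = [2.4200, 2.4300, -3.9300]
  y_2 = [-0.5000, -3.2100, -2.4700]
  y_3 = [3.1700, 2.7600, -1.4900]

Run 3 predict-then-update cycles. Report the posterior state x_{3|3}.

x_post = [2.3270, -0.2401, -1.5609]

step 1: x^-=[-0.6732, -1.8926, -2.3540]  P^-=[1.2628 0.0115 -0.0000; 0.0115 1.1565 0.3336; -0.0000 0.3336 0.4305]  S=[1.5557 0.0191 -0.2817; 0.0191 1.5171 0.4346; -0.2817 0.4346 0.9890]  K=[0.7799 0.1915 -0.1531; -0.0699 0.6217 0.2988; 0.1106 -0.0117 0.5462]  nu=[3.1758, 3.8317, -1.3145]  x^+=[2.7385, -0.1251, -2.7657]  P^+=[0.1902 0.0372 0.0207; 0.0372 0.3025 0.0465; 0.0207 0.0465 0.1559]
step 2: x^-=[3.2900, -1.1421, -2.1591]  P^-=[0.3967 0.0857 0.0451; 0.0857 0.6219 0.1240; 0.0451 0.1240 0.1809]  S=[0.6562 0.0029 -0.0092; 0.0029 1.0691 0.2168; -0.0092 0.2168 0.5472]  K=[0.5875 0.1549 -0.1013; -0.0448 0.5185 0.2345; 0.0910 0.0062 0.3606]  nu=[-3.5777, -3.2215, 0.6970]  x^+=[0.6186, -2.4887, -2.2531]  P^+=[0.1441 0.0341 0.0188; 0.0341 0.2503 0.0360; 0.0188 0.0360 0.1039]
step 3: x^-=[0.2352, -3.0437, -2.2995]  P^-=[0.3212 0.0790 0.0383; 0.0790 0.5644 0.0948; 0.0383 0.0948 0.1450]  S=[0.5790 -0.0085 0.0002; -0.0085 1.0201 0.1887; 0.0002 0.1887 0.4954]  K=[0.5401 0.1459 -0.0925; -0.0445 0.5031 0.2137; 0.0836 0.0051 0.3150]  nu=[2.7407, 5.1635, 1.5332]  x^+=[2.3270, -0.2401, -1.5609]  P^+=[0.1328 0.0329 0.0173; 0.0329 0.2414 0.0312; 0.0173 0.0312 0.0912]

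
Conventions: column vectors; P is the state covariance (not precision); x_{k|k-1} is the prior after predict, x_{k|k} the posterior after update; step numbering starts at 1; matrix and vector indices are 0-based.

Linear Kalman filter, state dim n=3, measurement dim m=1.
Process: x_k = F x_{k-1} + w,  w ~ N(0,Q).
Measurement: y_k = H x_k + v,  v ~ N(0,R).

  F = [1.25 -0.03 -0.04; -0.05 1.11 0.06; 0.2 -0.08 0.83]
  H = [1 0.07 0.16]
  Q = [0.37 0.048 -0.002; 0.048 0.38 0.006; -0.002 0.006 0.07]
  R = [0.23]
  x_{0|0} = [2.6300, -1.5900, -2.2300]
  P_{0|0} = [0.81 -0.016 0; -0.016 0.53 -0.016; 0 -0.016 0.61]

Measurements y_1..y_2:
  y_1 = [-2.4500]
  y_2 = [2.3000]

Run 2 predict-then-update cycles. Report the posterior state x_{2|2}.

x_post = [1.6548, -2.3431, -1.4643]

step 1: x^-=[3.4244, -2.0302, -1.1977]  P^-=[1.6382 -0.0432 0.1836; -0.0432 1.0369 -0.0371; 0.1836 -0.0371 0.5287]  S=[1.9387]  K=[0.8586; 0.0121; 0.1370]  nu=[-5.5407]  x^+=[-1.3328, -2.0972, -1.9566]  P^+=[0.2090 -0.0633 -0.0444; -0.0633 1.0366 -0.0403; -0.0444 -0.0403 0.4923]
step 2: x^-=[-1.5248, -2.3786, -1.7228]  P^-=[0.7074 -0.0903 -0.0018; -0.0903 1.6614 -0.1135; -0.0018 -0.1135 0.4167]  S=[0.9405]  K=[0.7452; 0.0083; 0.0606]  nu=[4.2670]  x^+=[1.6548, -2.3431, -1.4643]  P^+=[0.1852 -0.0961 -0.0442; -0.0961 1.6614 -0.1140; -0.0442 -0.1140 0.4133]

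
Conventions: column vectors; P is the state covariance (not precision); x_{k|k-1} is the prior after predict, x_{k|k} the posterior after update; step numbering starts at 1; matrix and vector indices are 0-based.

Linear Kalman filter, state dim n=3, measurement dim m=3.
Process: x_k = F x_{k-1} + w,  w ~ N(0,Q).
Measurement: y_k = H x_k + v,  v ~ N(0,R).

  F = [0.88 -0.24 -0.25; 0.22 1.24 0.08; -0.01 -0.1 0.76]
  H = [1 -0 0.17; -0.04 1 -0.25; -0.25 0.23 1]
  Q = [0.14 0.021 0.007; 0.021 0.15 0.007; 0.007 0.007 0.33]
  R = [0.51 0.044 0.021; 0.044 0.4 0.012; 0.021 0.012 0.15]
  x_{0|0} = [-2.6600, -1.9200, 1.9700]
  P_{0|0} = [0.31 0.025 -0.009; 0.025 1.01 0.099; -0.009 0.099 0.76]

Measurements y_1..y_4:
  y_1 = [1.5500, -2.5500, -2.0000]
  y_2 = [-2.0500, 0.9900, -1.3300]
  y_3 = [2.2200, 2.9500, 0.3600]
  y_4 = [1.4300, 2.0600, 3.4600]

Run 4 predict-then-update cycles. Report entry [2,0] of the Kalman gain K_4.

K[2,0] = 0.0727

step 1: x^-=[-2.3725, -2.8084, 1.7158]  P^-=[0.4910 -0.2415 -0.1397; -0.2415 1.7558 0.0174; -0.1397 0.0174 0.7642]  S=[0.9756 -0.2108 -0.1604; -0.2108 2.2122 0.3056; -0.1604 0.3056 1.1434]  K=[0.4379 -0.0318 -0.2081; -0.0450 0.7627 0.2111; 0.0774 -0.1735 0.7597]  nu=[3.6308, 0.5924, -3.6630]  x^+=[-0.0391, -3.2933, -0.8884]  P^+=[0.2130 0.0192 0.0264; 0.0192 0.3003 -0.0244; 0.0264 -0.0244 0.1257]
step 2: x^-=[0.9781, -4.1633, -0.3455]  P^-=[0.3075 -0.0013 0.0084; -0.0013 0.6294 -0.0421; 0.0084 -0.0421 0.4090]  S=[0.8321 0.0037 0.0198; 0.0037 1.0768 0.0184; 0.0198 0.0184 0.5881]  K=[0.3743 -0.0136 -0.1291; -0.0165 0.5917 0.1571; 0.0782 -0.1462 0.6774]  nu=[-2.9693, 5.1061, 0.2176]  x^+=[-0.2312, -1.0588, -1.1770]  P^+=[0.1827 0.0239 0.0285; 0.0239 0.2344 -0.0176; 0.0285 -0.0176 0.1127]
step 3: x^-=[0.3449, -1.4579, -0.7864]  P^-=[0.2773 0.0154 0.0095; 0.0154 0.5305 -0.0282; 0.0095 -0.0282 0.3997]  S=[0.8021 0.0241 0.0312; 0.0241 0.9690 0.0065; 0.0312 0.0065 0.5757]  K=[0.3525 -0.0060 -0.1168; -0.0092 0.5533 0.1506; 0.0744 -0.1390 0.6766]  nu=[2.0088, 4.2251, 1.5679]  x^+=[0.8446, 1.0976, -0.1633]  P^+=[0.1724 0.0254 0.0271; 0.0254 0.2200 -0.0152; 0.0271 -0.0152 0.1116]
step 4: x^-=[0.5207, 1.5338, -0.2423]  P^-=[0.2687 0.0185 0.0079; 0.0185 0.5090 -0.0244; 0.0079 -0.0244 0.3987]  S=[0.7929 0.0286 0.0325; 0.0286 0.9453 0.0045; 0.0325 0.0045 0.5750]  K=[0.3454 -0.0038 -0.1151; -0.0077 0.5437 0.1493; 0.0727 -0.1370 0.6770]  nu=[0.9505, 0.4865, 3.4797]  x^+=[0.4466, 2.3105, 2.1159]  P^+=[0.1691 0.0256 0.0263; 0.0256 0.2163 -0.0146; 0.0263 -0.0146 0.1114]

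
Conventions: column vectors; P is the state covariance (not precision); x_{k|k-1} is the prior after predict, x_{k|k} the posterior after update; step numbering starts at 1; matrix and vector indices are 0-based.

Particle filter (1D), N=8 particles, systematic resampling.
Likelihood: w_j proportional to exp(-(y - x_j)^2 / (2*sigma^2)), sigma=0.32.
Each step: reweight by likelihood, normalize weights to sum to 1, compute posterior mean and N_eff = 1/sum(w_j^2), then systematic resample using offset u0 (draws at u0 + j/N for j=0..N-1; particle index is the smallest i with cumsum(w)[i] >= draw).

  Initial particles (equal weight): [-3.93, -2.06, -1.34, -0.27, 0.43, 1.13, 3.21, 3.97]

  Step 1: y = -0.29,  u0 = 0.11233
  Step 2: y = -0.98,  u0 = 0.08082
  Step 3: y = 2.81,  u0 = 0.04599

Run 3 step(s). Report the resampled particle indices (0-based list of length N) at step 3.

step 1: w=[0.0000, 0.0000, 0.0042, 0.9222, 0.0735, 0.0000, 0.0000, 0.0000]  mean=-0.2230  Neff=1.1684  idx=[3, 3, 3, 3, 3, 3, 3, 4]
step 2: w=[0.1428, 0.1428, 0.1428, 0.1428, 0.1428, 0.1428, 0.1428, 0.0001]  mean=-0.2699  Neff=7.0014  idx=[0, 1, 2, 3, 4, 4, 5, 6]
step 3: w=[0.1250, 0.1250, 0.1250, 0.1250, 0.1250, 0.1250, 0.1250, 0.1250]  mean=-0.2700  Neff=8.0000  idx=[0, 1, 2, 3, 4, 5, 6, 7]

resampled_idx = [0, 1, 2, 3, 4, 5, 6, 7]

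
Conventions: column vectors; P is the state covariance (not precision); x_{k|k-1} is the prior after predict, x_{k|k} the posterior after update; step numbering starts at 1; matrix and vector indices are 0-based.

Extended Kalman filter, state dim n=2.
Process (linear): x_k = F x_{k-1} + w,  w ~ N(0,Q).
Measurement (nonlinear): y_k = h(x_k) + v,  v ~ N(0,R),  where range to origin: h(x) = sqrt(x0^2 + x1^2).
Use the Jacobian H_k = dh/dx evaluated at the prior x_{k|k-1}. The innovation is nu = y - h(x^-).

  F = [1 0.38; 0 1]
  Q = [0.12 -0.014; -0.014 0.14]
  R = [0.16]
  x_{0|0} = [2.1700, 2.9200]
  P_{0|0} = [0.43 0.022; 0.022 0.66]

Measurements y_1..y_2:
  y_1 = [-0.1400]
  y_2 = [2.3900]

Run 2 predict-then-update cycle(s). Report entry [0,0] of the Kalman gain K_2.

K[0,0] = 0.6638

step 1: x^-=[3.2796, 2.9200]  P^-=[0.6620 0.2588; 0.2588 0.8000]  H_jac=[0.7469 0.6650]  S=[1.1401]  K=[0.5846; 0.6361]  nu=[-4.5311]  x^+=[0.6305, 0.0375]  P^+=[0.2723 -0.1652; -0.1652 0.3386]
step 2: x^-=[0.6448, 0.0375]  P^-=[0.3157 -0.0505; -0.0505 0.4786]  H_jac=[0.9983 0.0581]  S=[0.4704]  K=[0.6638; -0.0481]  nu=[1.7441]  x^+=[1.8025, -0.0464]  P^+=[0.1084 -0.0355; -0.0355 0.4775]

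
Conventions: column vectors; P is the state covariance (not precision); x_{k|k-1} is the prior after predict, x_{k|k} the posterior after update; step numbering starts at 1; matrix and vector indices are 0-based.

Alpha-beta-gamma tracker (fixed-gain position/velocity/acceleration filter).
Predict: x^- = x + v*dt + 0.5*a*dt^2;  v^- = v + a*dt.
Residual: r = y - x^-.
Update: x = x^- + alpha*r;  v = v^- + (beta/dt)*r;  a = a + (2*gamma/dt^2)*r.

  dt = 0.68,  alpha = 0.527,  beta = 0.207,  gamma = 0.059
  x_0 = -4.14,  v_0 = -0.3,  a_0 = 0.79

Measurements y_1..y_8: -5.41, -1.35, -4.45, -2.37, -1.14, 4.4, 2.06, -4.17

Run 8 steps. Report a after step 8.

a_post = -1.9827

step 1: x_pred=-4.1614  r=-1.2486  x^+=-4.8194  v^+=-0.1429  a^+=0.4714
step 2: x_pred=-4.8076  r=3.4576  x^+=-2.9854  v^+=1.2301  a^+=1.3537
step 3: x_pred=-1.8360  r=-2.6140  x^+=-3.2136  v^+=1.3549  a^+=0.6866
step 4: x_pred=-2.1335  r=-0.2365  x^+=-2.2581  v^+=1.7498  a^+=0.6263
step 5: x_pred=-0.9235  r=-0.2165  x^+=-1.0376  v^+=2.1098  a^+=0.5710
step 6: x_pred=0.5291  r=3.8709  x^+=2.5691  v^+=3.6764  a^+=1.5588
step 7: x_pred=5.4294  r=-3.3694  x^+=3.6537  v^+=3.7107  a^+=0.6990
step 8: x_pred=6.3386  r=-10.5086  x^+=0.8006  v^+=0.9871  a^+=-1.9827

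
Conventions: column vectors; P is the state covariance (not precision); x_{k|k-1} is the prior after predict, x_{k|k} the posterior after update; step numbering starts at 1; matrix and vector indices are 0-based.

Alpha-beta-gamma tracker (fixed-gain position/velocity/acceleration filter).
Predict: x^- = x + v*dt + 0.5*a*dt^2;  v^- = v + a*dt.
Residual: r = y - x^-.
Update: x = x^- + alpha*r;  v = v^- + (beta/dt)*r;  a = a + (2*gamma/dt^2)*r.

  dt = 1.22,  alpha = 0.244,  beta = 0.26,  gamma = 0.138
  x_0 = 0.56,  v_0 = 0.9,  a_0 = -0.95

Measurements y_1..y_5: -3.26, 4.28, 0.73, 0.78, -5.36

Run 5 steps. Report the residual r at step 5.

step 1: x_pred=0.9510  r=-4.2110  x^+=-0.0765  v^+=-1.1564  a^+=-1.7309
step 2: x_pred=-2.7754  r=7.0554  x^+=-1.0539  v^+=-1.7645  a^+=-0.4225
step 3: x_pred=-3.5210  r=4.2510  x^+=-2.4838  v^+=-1.3740  a^+=0.3657
step 4: x_pred=-3.8879  r=4.6679  x^+=-2.7489  v^+=0.0670  a^+=1.2313
step 5: x_pred=-1.7509  r=-3.6091  x^+=-2.6315  v^+=0.8000  a^+=0.5621

resid = -3.6091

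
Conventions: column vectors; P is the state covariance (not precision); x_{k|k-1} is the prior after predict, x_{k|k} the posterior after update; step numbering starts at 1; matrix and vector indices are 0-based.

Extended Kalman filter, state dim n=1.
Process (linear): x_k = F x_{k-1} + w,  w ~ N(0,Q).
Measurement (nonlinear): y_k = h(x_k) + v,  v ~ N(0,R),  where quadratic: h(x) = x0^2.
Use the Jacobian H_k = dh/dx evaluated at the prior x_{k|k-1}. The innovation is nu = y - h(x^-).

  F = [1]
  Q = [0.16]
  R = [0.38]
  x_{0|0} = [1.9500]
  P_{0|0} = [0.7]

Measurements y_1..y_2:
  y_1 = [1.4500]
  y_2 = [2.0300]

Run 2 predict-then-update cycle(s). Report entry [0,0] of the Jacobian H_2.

step 1: x^-=[1.9500]  P^-=[0.8600]  H_jac=[3.9000]  S=[13.4606]  K=[0.2492]  nu=[-2.3525]  x^+=[1.3638]  P^+=[0.0243]
step 2: x^-=[1.3638]  P^-=[0.1843]  H_jac=[2.7276]  S=[1.7510]  K=[0.2871]  nu=[0.1700]  x^+=[1.4126]  P^+=[0.0400]

H_jac[0,0] = 2.7276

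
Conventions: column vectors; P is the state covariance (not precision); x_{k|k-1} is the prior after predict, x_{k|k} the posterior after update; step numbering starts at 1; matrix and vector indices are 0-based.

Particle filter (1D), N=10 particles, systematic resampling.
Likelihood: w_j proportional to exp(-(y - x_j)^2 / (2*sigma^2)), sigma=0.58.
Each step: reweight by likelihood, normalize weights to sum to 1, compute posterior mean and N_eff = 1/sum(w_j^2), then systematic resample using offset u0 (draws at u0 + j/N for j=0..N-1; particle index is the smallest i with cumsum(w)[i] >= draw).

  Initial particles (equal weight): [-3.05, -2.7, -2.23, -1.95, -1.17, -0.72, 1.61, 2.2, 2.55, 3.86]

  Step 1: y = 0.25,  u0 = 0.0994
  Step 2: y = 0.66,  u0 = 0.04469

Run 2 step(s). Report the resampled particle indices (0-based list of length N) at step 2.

resampled_idx = [1, 2, 3, 4, 6, 7, 8, 8, 8, 8]

step 1: w=[0.0000, 0.0000, 0.0003, 0.0021, 0.1366, 0.6754, 0.1750, 0.0096, 0.0011, 0.0000]  mean=-0.3452  Neff=1.9779  idx=[4, 5, 5, 5, 5, 5, 5, 5, 6, 8]
step 2: w=[0.0100, 0.0860, 0.0860, 0.0860, 0.0860, 0.0860, 0.0860, 0.0860, 0.3811, 0.0072]  mean=0.1869  Neff=5.0740  idx=[1, 2, 3, 4, 6, 7, 8, 8, 8, 8]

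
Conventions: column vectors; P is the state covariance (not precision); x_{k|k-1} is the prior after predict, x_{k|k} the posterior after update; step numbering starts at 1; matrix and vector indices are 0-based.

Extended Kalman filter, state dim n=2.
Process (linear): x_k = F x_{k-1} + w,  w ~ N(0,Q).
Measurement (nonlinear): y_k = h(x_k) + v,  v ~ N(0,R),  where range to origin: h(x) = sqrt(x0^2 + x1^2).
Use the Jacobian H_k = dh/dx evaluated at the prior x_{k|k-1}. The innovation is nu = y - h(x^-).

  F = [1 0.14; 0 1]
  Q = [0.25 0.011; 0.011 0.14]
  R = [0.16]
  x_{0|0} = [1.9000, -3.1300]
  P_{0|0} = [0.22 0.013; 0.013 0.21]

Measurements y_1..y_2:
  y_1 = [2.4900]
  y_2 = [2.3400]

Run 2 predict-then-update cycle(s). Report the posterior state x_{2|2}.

x_post = [0.7660, -2.3504]

step 1: x^-=[1.4618, -3.1300]  P^-=[0.4778 0.0534; 0.0534 0.3500]  H_jac=[0.4232 -0.9061]  S=[0.4919]  K=[0.3126; -0.5987]  nu=[-0.9645]  x^+=[1.1603, -2.5525]  P^+=[0.4297 0.1455; 0.1455 0.1737]
step 2: x^-=[0.8029, -2.5525]  P^-=[0.7238 0.1808; 0.1808 0.3137]  H_jac=[0.3001 -0.9539]  S=[0.4071]  K=[0.1099; -0.6017]  nu=[-0.3358]  x^+=[0.7660, -2.3504]  P^+=[0.7189 0.2077; 0.2077 0.1663]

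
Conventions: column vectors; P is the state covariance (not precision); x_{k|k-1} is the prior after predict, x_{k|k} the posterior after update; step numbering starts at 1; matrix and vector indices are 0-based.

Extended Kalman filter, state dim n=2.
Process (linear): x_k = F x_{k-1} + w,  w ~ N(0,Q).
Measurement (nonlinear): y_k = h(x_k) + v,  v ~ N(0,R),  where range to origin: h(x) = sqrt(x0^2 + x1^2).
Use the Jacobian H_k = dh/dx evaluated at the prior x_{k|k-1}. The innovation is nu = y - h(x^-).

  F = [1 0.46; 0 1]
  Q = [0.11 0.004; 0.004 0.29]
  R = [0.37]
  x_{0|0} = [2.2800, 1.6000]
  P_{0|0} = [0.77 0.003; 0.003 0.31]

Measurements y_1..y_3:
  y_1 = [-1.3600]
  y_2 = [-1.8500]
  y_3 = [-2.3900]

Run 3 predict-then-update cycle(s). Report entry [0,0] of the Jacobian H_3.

H_jac[0,0] = -0.2872

step 1: x^-=[3.0160, 1.6000]  P^-=[0.9484 0.1496; 0.1496 0.6000]  H_jac=[0.8834 0.4686]  S=[1.3657]  K=[0.6648; 0.3027]  nu=[-4.7741]  x^+=[-0.1577, 0.1551]  P^+=[0.3448 -0.1252; -0.1252 0.4749]
step 2: x^-=[-0.0863, 0.1551]  P^-=[0.4402 0.0973; 0.0973 0.7649]  H_jac=[-0.4863 0.8738]  S=[0.9754]  K=[-0.1323; 0.6367]  nu=[-2.0275]  x^+=[0.1819, -1.1358]  P^+=[0.4231 0.1795; 0.1795 0.3695]
step 3: x^-=[-0.3405, -1.1358]  P^-=[0.7764 0.3534; 0.3534 0.6595]  H_jac=[-0.2872 -0.9579]  S=[1.2336]  K=[-0.4552; -0.5944]  nu=[-3.5758]  x^+=[1.2871, 0.9895]  P^+=[0.5208 0.0197; 0.0197 0.2237]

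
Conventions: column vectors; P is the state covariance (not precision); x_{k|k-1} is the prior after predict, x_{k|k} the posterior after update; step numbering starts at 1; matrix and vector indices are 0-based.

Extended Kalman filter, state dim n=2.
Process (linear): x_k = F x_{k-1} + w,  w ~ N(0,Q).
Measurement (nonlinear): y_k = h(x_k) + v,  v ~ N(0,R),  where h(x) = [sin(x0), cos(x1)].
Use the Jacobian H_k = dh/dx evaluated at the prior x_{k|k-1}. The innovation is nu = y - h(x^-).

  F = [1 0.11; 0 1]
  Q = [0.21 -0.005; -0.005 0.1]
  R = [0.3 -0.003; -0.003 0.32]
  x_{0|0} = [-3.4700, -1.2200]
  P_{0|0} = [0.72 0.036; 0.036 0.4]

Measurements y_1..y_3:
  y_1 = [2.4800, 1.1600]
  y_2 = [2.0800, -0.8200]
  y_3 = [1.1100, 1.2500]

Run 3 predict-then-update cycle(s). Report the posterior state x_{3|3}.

x_post = [-4.6980, -0.8878]

step 1: x^-=[-3.6042, -1.2200]  P^-=[0.9428 0.0750; 0.0750 0.5000]  H_jac=[-0.8949 0.0000; 0.0000 0.9391]  S=[1.0550 -0.0660; -0.0660 0.7610]  K=[-0.7982 0.0233; -0.0251 0.6149]  nu=[2.0337, 0.8164]  x^+=[-5.2086, -0.7692]  P^+=[0.2677 0.0105; 0.0105 0.2096]
step 2: x^-=[-5.2932, -0.7692]  P^-=[0.4825 0.0285; 0.0285 0.3096]  H_jac=[0.5487 0.0000; 0.0000 0.6955]  S=[0.4453 0.0079; 0.0079 0.4698]  K=[0.5940 0.0323; 0.0271 0.4579]  nu=[1.2440, -1.5385]  x^+=[-4.6039, -1.4400]  P^+=[0.3246 0.0123; 0.0123 0.2106]
step 3: x^-=[-4.7623, -1.4400]  P^-=[0.5399 0.0305; 0.0305 0.3106]  H_jac=[0.0499 0.0000; 0.0000 0.9915]  S=[0.3013 -0.0015; -0.0015 0.6253]  K=[0.0896 0.0485; 0.0075 0.4925]  nu=[0.1112, 1.1196]  x^+=[-4.6980, -0.8878]  P^+=[0.5360 0.0154; 0.0154 0.1589]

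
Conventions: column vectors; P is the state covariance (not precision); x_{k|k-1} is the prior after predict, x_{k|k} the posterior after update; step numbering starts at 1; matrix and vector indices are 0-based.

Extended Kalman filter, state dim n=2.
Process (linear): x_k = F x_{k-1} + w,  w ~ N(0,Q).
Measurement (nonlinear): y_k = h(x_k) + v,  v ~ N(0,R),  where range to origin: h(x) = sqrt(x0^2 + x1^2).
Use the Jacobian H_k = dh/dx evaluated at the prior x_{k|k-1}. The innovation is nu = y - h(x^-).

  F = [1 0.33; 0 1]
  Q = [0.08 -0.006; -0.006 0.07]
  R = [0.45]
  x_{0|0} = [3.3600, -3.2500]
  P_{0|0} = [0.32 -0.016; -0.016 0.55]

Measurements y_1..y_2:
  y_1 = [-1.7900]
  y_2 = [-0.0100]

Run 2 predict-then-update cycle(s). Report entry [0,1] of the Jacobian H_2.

step 1: x^-=[2.2875, -3.2500]  P^-=[0.4493 0.1595; 0.1595 0.6200]  H_jac=[0.5756 -0.8178]  S=[0.8633]  K=[0.1485; -0.4809]  nu=[-5.7643]  x^+=[1.4316, -0.4777]  P^+=[0.4303 0.2212; 0.2212 0.4203]
step 2: x^-=[1.2739, -0.4777]  P^-=[0.7020 0.3539; 0.3539 0.4903]  H_jac=[0.9363 -0.3511]  S=[0.8933]  K=[0.5968; 0.1782]  nu=[-1.3705]  x^+=[0.4560, -0.7219]  P^+=[0.3839 0.2589; 0.2589 0.4620]

H_jac[0,1] = -0.3511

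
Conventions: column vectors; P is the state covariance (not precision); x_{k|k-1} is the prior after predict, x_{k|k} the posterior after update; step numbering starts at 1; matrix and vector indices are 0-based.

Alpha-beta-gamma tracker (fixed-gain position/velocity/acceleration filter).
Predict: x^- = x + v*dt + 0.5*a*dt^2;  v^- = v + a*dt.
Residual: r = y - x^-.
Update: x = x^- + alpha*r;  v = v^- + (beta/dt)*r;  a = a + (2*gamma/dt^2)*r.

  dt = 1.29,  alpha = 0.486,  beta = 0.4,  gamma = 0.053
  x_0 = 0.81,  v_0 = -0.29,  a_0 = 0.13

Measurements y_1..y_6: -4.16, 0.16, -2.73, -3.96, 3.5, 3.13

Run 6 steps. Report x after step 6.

x_post = 2.7072

step 1: x_pred=0.5441  r=-4.7041  x^+=-1.7421  v^+=-1.5809  a^+=-0.1696
step 2: x_pred=-3.9227  r=4.0827  x^+=-1.9385  v^+=-0.5338  a^+=0.0904
step 3: x_pred=-2.5519  r=-0.1781  x^+=-2.6384  v^+=-0.4724  a^+=0.0791
step 4: x_pred=-3.1821  r=-0.7779  x^+=-3.5601  v^+=-0.6116  a^+=0.0295
step 5: x_pred=-4.3246  r=7.8246  x^+=-0.5218  v^+=1.8527  a^+=0.5279
step 6: x_pred=2.3074  r=0.8226  x^+=2.7072  v^+=2.7888  a^+=0.5803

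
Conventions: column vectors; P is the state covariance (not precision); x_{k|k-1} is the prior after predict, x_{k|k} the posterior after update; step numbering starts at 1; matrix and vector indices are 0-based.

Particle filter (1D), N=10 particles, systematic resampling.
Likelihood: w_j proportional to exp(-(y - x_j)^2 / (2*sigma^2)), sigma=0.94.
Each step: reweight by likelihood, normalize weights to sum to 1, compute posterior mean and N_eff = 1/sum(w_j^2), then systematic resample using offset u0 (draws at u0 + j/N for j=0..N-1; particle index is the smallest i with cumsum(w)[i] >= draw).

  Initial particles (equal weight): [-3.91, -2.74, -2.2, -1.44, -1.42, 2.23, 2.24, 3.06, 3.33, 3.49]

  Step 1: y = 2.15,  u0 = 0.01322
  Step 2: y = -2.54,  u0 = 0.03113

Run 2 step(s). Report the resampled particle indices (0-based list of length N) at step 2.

step 1: w=[0.0000, 0.0000, 0.0000, 0.0002, 0.0002, 0.2900, 0.2897, 0.1822, 0.1324, 0.1054]  mean=2.6609  Neff=4.3511  idx=[5, 5, 5, 6, 6, 6, 7, 7, 8, 9]
step 2: w=[0.1707, 0.1707, 0.1707, 0.1617, 0.1617, 0.1617, 0.0013, 0.0013, 0.0002, 0.0001]  mean=2.2374  Neff=6.0307  idx=[0, 0, 1, 1, 2, 3, 3, 4, 4, 5]

resampled_idx = [0, 0, 1, 1, 2, 3, 3, 4, 4, 5]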